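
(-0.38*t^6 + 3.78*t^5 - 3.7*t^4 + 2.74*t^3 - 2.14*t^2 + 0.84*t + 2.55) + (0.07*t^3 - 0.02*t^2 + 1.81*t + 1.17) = -0.38*t^6 + 3.78*t^5 - 3.7*t^4 + 2.81*t^3 - 2.16*t^2 + 2.65*t + 3.72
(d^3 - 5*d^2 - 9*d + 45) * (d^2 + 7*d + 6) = d^5 + 2*d^4 - 38*d^3 - 48*d^2 + 261*d + 270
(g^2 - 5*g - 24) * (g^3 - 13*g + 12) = g^5 - 5*g^4 - 37*g^3 + 77*g^2 + 252*g - 288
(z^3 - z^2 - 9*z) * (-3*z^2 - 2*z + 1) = -3*z^5 + z^4 + 30*z^3 + 17*z^2 - 9*z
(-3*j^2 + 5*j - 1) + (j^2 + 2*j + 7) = -2*j^2 + 7*j + 6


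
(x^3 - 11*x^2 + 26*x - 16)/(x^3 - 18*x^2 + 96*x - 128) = (x - 1)/(x - 8)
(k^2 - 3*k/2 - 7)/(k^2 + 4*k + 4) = (k - 7/2)/(k + 2)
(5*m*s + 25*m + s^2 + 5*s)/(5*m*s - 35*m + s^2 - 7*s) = (s + 5)/(s - 7)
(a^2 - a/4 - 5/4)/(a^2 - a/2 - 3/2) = (4*a - 5)/(2*(2*a - 3))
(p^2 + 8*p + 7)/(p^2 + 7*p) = (p + 1)/p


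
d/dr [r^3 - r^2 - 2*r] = 3*r^2 - 2*r - 2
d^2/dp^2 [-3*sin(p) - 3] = 3*sin(p)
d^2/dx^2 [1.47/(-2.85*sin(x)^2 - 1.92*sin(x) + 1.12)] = (47.7603*sin(x)^4 + 24.13152*sin(x)^3 - 47.452482*sin(x)^2 - 45.101952*sin(x) - 20.222496)/(2.85*sin(x)^2 + 1.92*sin(x) - 1.12)^3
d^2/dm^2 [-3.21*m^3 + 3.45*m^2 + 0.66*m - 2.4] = 6.9 - 19.26*m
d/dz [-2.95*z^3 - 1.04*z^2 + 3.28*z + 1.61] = -8.85*z^2 - 2.08*z + 3.28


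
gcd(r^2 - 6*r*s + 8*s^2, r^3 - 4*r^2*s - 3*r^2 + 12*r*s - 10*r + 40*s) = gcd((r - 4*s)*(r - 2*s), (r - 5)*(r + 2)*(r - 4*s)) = r - 4*s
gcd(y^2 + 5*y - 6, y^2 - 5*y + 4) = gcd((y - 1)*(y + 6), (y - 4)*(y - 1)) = y - 1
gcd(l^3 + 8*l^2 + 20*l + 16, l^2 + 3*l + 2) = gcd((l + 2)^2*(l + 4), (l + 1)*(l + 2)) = l + 2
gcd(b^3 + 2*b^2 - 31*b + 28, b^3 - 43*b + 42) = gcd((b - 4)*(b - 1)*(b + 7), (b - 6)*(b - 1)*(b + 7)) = b^2 + 6*b - 7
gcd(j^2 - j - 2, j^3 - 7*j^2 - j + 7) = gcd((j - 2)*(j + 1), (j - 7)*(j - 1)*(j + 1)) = j + 1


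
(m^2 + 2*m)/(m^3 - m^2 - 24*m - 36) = m/(m^2 - 3*m - 18)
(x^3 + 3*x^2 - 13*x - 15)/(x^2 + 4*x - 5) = (x^2 - 2*x - 3)/(x - 1)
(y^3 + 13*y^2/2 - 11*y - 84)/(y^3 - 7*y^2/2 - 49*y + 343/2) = (y^2 + 10*y + 24)/(y^2 - 49)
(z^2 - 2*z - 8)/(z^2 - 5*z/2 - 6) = 2*(z + 2)/(2*z + 3)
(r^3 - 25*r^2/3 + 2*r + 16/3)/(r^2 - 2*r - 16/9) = 3*(r^2 - 9*r + 8)/(3*r - 8)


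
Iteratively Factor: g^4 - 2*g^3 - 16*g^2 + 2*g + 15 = (g + 1)*(g^3 - 3*g^2 - 13*g + 15) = (g - 5)*(g + 1)*(g^2 + 2*g - 3) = (g - 5)*(g + 1)*(g + 3)*(g - 1)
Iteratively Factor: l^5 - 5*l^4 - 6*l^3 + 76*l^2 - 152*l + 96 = (l - 3)*(l^4 - 2*l^3 - 12*l^2 + 40*l - 32) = (l - 3)*(l - 2)*(l^3 - 12*l + 16) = (l - 3)*(l - 2)^2*(l^2 + 2*l - 8) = (l - 3)*(l - 2)^3*(l + 4)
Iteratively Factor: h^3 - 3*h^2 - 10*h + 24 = (h - 2)*(h^2 - h - 12) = (h - 2)*(h + 3)*(h - 4)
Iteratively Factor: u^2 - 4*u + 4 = (u - 2)*(u - 2)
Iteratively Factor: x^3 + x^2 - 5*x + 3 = (x - 1)*(x^2 + 2*x - 3) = (x - 1)*(x + 3)*(x - 1)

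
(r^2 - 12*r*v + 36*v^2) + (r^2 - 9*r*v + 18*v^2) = 2*r^2 - 21*r*v + 54*v^2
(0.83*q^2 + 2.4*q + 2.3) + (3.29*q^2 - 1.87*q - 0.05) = 4.12*q^2 + 0.53*q + 2.25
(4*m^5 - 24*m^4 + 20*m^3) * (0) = 0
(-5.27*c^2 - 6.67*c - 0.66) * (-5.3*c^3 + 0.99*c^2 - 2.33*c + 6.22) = 27.931*c^5 + 30.1337*c^4 + 9.1738*c^3 - 17.8917*c^2 - 39.9496*c - 4.1052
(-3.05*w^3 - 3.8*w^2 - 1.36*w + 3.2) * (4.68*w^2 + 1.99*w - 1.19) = -14.274*w^5 - 23.8535*w^4 - 10.2973*w^3 + 16.7916*w^2 + 7.9864*w - 3.808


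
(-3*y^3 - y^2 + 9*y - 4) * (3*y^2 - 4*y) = -9*y^5 + 9*y^4 + 31*y^3 - 48*y^2 + 16*y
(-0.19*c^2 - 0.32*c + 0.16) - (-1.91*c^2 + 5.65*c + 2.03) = 1.72*c^2 - 5.97*c - 1.87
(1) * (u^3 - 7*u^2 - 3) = u^3 - 7*u^2 - 3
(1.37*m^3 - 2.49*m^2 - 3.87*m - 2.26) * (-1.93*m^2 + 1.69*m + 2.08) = -2.6441*m^5 + 7.121*m^4 + 6.1106*m^3 - 7.3577*m^2 - 11.869*m - 4.7008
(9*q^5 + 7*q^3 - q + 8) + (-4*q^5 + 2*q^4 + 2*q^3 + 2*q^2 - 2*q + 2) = 5*q^5 + 2*q^4 + 9*q^3 + 2*q^2 - 3*q + 10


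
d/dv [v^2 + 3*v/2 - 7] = 2*v + 3/2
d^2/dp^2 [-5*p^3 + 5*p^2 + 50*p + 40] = 10 - 30*p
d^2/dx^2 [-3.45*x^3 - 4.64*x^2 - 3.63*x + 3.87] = -20.7*x - 9.28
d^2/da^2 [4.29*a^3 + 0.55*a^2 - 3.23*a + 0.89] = 25.74*a + 1.1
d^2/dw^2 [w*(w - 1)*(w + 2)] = 6*w + 2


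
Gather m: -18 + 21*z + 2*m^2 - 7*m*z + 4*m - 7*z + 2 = 2*m^2 + m*(4 - 7*z) + 14*z - 16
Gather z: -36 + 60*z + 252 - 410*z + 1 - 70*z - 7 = 210 - 420*z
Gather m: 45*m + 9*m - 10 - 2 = 54*m - 12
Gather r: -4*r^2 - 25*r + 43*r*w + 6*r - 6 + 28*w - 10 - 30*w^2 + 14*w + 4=-4*r^2 + r*(43*w - 19) - 30*w^2 + 42*w - 12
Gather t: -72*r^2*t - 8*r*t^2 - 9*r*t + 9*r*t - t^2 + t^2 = -72*r^2*t - 8*r*t^2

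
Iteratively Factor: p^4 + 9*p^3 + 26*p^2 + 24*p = (p + 3)*(p^3 + 6*p^2 + 8*p) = p*(p + 3)*(p^2 + 6*p + 8) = p*(p + 3)*(p + 4)*(p + 2)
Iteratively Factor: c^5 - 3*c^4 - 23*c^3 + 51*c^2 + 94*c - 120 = (c - 1)*(c^4 - 2*c^3 - 25*c^2 + 26*c + 120) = (c - 3)*(c - 1)*(c^3 + c^2 - 22*c - 40) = (c - 3)*(c - 1)*(c + 4)*(c^2 - 3*c - 10) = (c - 3)*(c - 1)*(c + 2)*(c + 4)*(c - 5)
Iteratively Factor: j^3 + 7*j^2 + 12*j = (j + 4)*(j^2 + 3*j) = (j + 3)*(j + 4)*(j)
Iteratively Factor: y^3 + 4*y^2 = (y)*(y^2 + 4*y) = y^2*(y + 4)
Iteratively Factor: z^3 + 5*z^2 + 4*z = (z + 1)*(z^2 + 4*z) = (z + 1)*(z + 4)*(z)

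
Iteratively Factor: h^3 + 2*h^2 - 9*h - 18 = (h - 3)*(h^2 + 5*h + 6) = (h - 3)*(h + 3)*(h + 2)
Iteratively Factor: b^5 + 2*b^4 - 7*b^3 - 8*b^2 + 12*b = (b + 2)*(b^4 - 7*b^2 + 6*b) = b*(b + 2)*(b^3 - 7*b + 6) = b*(b - 2)*(b + 2)*(b^2 + 2*b - 3) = b*(b - 2)*(b - 1)*(b + 2)*(b + 3)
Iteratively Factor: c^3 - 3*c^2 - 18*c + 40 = (c - 2)*(c^2 - c - 20) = (c - 2)*(c + 4)*(c - 5)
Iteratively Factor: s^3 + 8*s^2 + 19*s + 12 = (s + 4)*(s^2 + 4*s + 3) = (s + 1)*(s + 4)*(s + 3)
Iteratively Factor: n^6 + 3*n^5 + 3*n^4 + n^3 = (n + 1)*(n^5 + 2*n^4 + n^3) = n*(n + 1)*(n^4 + 2*n^3 + n^2) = n^2*(n + 1)*(n^3 + 2*n^2 + n) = n^2*(n + 1)^2*(n^2 + n) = n^3*(n + 1)^2*(n + 1)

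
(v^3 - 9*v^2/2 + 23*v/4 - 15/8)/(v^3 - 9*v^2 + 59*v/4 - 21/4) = (v - 5/2)/(v - 7)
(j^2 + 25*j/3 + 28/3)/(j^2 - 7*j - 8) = (3*j^2 + 25*j + 28)/(3*(j^2 - 7*j - 8))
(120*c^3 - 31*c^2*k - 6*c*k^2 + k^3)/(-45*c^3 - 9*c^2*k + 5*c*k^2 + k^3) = (-8*c + k)/(3*c + k)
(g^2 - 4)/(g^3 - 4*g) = 1/g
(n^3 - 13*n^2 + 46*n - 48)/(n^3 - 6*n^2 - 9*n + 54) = (n^2 - 10*n + 16)/(n^2 - 3*n - 18)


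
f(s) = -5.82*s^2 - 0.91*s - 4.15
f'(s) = -11.64*s - 0.91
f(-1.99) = -25.39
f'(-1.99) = 22.25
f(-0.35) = -4.54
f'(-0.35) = 3.16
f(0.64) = -7.12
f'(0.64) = -8.36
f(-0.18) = -4.17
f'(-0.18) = 1.19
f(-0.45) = -4.92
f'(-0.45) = 4.33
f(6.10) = -226.26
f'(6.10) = -71.91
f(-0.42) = -4.79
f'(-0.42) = 3.98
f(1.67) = -21.90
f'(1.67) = -20.35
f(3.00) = -59.26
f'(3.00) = -35.83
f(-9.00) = -467.38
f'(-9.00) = 103.85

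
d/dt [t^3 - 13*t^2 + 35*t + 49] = 3*t^2 - 26*t + 35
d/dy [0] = 0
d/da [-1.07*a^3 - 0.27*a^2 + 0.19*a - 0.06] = -3.21*a^2 - 0.54*a + 0.19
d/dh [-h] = -1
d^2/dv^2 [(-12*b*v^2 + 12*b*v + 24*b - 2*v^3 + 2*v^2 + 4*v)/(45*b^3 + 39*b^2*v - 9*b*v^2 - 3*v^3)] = 4*((3*(b + v)*(-6*b*v^2 + 6*b*v + 12*b - v^3 + v^2 + 2*v) + (-13*b^2 + 6*b*v + 3*v^2)*(-12*b*v + 6*b - 3*v^2 + 2*v + 2))*(15*b^3 + 13*b^2*v - 3*b*v^2 - v^3) + (-6*b - 3*v + 1)*(15*b^3 + 13*b^2*v - 3*b*v^2 - v^3)^2 + (-13*b^2 + 6*b*v + 3*v^2)^2*(-6*b*v^2 + 6*b*v + 12*b - v^3 + v^2 + 2*v))/(3*(15*b^3 + 13*b^2*v - 3*b*v^2 - v^3)^3)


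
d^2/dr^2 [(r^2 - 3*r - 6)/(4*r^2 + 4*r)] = (-2*r^3 - 9*r^2 - 9*r - 3)/(r^3*(r^3 + 3*r^2 + 3*r + 1))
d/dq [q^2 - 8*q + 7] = 2*q - 8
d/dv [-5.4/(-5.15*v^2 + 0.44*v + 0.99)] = (2.376 - 55.62*v)/(-5.15*v^2 + 0.44*v + 0.99)^2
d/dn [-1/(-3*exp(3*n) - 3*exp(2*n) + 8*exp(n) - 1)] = (-9*exp(2*n) - 6*exp(n) + 8)*exp(n)/(3*exp(3*n) + 3*exp(2*n) - 8*exp(n) + 1)^2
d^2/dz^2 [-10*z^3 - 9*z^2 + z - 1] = -60*z - 18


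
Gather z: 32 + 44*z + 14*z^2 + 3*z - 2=14*z^2 + 47*z + 30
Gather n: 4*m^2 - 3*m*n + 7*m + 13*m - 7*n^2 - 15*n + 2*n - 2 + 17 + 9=4*m^2 + 20*m - 7*n^2 + n*(-3*m - 13) + 24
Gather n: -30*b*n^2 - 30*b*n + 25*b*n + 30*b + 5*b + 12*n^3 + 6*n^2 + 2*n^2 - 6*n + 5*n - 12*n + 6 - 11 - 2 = 35*b + 12*n^3 + n^2*(8 - 30*b) + n*(-5*b - 13) - 7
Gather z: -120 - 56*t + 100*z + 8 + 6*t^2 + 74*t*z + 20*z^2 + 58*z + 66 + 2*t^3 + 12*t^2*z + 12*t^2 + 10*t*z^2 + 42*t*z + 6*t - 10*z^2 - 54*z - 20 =2*t^3 + 18*t^2 - 50*t + z^2*(10*t + 10) + z*(12*t^2 + 116*t + 104) - 66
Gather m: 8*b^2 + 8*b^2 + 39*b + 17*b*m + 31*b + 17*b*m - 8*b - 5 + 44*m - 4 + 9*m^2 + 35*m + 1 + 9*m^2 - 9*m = 16*b^2 + 62*b + 18*m^2 + m*(34*b + 70) - 8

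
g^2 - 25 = (g - 5)*(g + 5)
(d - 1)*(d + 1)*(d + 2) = d^3 + 2*d^2 - d - 2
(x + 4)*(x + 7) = x^2 + 11*x + 28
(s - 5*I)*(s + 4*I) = s^2 - I*s + 20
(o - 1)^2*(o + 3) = o^3 + o^2 - 5*o + 3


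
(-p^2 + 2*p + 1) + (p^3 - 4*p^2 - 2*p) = p^3 - 5*p^2 + 1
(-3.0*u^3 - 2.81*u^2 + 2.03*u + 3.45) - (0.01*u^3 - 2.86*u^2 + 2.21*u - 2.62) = -3.01*u^3 + 0.0499999999999998*u^2 - 0.18*u + 6.07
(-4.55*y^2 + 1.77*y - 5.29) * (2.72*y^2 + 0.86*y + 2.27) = -12.376*y^4 + 0.9014*y^3 - 23.1951*y^2 - 0.5315*y - 12.0083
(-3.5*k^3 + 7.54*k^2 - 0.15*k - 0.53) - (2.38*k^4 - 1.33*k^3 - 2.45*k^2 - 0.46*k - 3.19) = -2.38*k^4 - 2.17*k^3 + 9.99*k^2 + 0.31*k + 2.66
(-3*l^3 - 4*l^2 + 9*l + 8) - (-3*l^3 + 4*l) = -4*l^2 + 5*l + 8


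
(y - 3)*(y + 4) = y^2 + y - 12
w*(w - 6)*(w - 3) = w^3 - 9*w^2 + 18*w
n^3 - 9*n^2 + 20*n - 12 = (n - 6)*(n - 2)*(n - 1)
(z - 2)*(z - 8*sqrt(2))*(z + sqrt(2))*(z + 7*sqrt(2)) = z^4 - 2*z^3 - 114*z^2 - 112*sqrt(2)*z + 228*z + 224*sqrt(2)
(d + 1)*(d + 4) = d^2 + 5*d + 4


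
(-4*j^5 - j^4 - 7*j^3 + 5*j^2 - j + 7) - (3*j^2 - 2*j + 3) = -4*j^5 - j^4 - 7*j^3 + 2*j^2 + j + 4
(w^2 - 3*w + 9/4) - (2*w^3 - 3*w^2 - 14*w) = -2*w^3 + 4*w^2 + 11*w + 9/4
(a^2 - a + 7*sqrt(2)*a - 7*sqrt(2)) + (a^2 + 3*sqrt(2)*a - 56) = 2*a^2 - a + 10*sqrt(2)*a - 56 - 7*sqrt(2)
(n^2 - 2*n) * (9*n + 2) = 9*n^3 - 16*n^2 - 4*n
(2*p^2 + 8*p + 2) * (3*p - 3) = 6*p^3 + 18*p^2 - 18*p - 6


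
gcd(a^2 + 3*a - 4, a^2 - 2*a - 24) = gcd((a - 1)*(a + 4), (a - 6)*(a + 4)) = a + 4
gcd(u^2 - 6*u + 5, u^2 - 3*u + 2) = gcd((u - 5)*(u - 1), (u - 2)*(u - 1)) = u - 1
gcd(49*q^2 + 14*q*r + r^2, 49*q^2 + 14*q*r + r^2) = 49*q^2 + 14*q*r + r^2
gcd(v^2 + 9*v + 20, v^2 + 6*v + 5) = v + 5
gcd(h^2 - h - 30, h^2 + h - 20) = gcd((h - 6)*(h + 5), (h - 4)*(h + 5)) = h + 5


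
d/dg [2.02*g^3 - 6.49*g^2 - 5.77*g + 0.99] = 6.06*g^2 - 12.98*g - 5.77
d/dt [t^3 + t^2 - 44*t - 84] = 3*t^2 + 2*t - 44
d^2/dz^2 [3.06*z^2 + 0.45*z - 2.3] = 6.12000000000000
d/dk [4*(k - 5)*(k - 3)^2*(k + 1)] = 16*k^3 - 120*k^2 + 224*k - 24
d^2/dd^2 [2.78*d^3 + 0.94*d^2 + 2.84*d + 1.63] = 16.68*d + 1.88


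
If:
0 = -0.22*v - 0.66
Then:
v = -3.00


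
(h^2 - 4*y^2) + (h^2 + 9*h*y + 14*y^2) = 2*h^2 + 9*h*y + 10*y^2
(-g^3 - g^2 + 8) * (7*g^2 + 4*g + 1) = -7*g^5 - 11*g^4 - 5*g^3 + 55*g^2 + 32*g + 8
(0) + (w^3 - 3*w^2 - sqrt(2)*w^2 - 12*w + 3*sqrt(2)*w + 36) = w^3 - 3*w^2 - sqrt(2)*w^2 - 12*w + 3*sqrt(2)*w + 36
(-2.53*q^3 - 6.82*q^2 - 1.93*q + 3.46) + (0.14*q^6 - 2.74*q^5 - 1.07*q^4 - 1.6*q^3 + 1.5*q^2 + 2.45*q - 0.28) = 0.14*q^6 - 2.74*q^5 - 1.07*q^4 - 4.13*q^3 - 5.32*q^2 + 0.52*q + 3.18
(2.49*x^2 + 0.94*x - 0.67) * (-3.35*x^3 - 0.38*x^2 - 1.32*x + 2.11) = -8.3415*x^5 - 4.0952*x^4 - 1.3995*x^3 + 4.2677*x^2 + 2.8678*x - 1.4137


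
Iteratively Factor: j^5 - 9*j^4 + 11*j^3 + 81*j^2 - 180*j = (j - 4)*(j^4 - 5*j^3 - 9*j^2 + 45*j) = (j - 5)*(j - 4)*(j^3 - 9*j) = (j - 5)*(j - 4)*(j + 3)*(j^2 - 3*j) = (j - 5)*(j - 4)*(j - 3)*(j + 3)*(j)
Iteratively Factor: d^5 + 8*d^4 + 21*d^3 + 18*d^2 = (d + 2)*(d^4 + 6*d^3 + 9*d^2) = (d + 2)*(d + 3)*(d^3 + 3*d^2) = (d + 2)*(d + 3)^2*(d^2) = d*(d + 2)*(d + 3)^2*(d)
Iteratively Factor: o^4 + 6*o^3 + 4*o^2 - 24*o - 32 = (o + 2)*(o^3 + 4*o^2 - 4*o - 16) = (o + 2)*(o + 4)*(o^2 - 4) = (o - 2)*(o + 2)*(o + 4)*(o + 2)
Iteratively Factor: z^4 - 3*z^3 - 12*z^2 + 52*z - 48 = (z - 2)*(z^3 - z^2 - 14*z + 24) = (z - 2)*(z + 4)*(z^2 - 5*z + 6) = (z - 3)*(z - 2)*(z + 4)*(z - 2)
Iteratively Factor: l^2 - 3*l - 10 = (l - 5)*(l + 2)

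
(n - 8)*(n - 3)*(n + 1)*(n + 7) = n^4 - 3*n^3 - 57*n^2 + 115*n + 168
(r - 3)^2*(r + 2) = r^3 - 4*r^2 - 3*r + 18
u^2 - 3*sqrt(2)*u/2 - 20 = (u - 4*sqrt(2))*(u + 5*sqrt(2)/2)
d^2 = d^2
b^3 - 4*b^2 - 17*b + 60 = (b - 5)*(b - 3)*(b + 4)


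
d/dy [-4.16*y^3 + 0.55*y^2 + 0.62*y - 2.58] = -12.48*y^2 + 1.1*y + 0.62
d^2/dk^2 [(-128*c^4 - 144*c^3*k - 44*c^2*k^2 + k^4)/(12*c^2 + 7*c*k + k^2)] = 2*(16*c^3 + 27*c^2*k + 9*c*k^2 + k^3)/(27*c^3 + 27*c^2*k + 9*c*k^2 + k^3)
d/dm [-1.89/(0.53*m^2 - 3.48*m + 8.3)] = (2.0034*m - 6.5772)/(0.53*m^2 - 3.48*m + 8.3)^2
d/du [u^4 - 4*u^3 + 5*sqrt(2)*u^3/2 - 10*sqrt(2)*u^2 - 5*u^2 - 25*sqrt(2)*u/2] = 4*u^3 - 12*u^2 + 15*sqrt(2)*u^2/2 - 20*sqrt(2)*u - 10*u - 25*sqrt(2)/2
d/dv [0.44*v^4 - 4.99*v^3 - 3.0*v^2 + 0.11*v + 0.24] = 1.76*v^3 - 14.97*v^2 - 6.0*v + 0.11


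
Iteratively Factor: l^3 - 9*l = (l + 3)*(l^2 - 3*l) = l*(l + 3)*(l - 3)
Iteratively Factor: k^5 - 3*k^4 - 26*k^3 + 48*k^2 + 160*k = (k - 5)*(k^4 + 2*k^3 - 16*k^2 - 32*k) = (k - 5)*(k + 2)*(k^3 - 16*k) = (k - 5)*(k - 4)*(k + 2)*(k^2 + 4*k) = (k - 5)*(k - 4)*(k + 2)*(k + 4)*(k)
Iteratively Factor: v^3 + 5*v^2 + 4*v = (v + 4)*(v^2 + v) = (v + 1)*(v + 4)*(v)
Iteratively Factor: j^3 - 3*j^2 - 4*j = (j)*(j^2 - 3*j - 4) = j*(j - 4)*(j + 1)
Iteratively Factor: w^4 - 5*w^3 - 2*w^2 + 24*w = (w + 2)*(w^3 - 7*w^2 + 12*w) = w*(w + 2)*(w^2 - 7*w + 12) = w*(w - 3)*(w + 2)*(w - 4)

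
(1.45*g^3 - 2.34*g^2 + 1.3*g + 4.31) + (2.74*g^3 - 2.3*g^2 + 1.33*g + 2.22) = 4.19*g^3 - 4.64*g^2 + 2.63*g + 6.53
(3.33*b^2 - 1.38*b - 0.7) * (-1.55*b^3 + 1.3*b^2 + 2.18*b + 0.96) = -5.1615*b^5 + 6.468*b^4 + 6.5504*b^3 - 0.7216*b^2 - 2.8508*b - 0.672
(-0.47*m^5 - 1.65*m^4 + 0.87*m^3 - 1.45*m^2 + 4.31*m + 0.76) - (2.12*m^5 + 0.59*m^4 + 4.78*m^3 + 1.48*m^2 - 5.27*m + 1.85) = -2.59*m^5 - 2.24*m^4 - 3.91*m^3 - 2.93*m^2 + 9.58*m - 1.09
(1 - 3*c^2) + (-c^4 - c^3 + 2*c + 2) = -c^4 - c^3 - 3*c^2 + 2*c + 3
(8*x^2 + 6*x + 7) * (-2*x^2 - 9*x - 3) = -16*x^4 - 84*x^3 - 92*x^2 - 81*x - 21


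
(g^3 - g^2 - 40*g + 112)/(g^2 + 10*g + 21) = (g^2 - 8*g + 16)/(g + 3)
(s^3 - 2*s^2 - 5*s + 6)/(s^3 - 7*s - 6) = (s - 1)/(s + 1)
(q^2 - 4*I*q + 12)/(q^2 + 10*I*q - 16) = (q - 6*I)/(q + 8*I)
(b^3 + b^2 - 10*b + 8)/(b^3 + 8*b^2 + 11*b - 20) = (b - 2)/(b + 5)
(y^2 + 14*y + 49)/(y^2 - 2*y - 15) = (y^2 + 14*y + 49)/(y^2 - 2*y - 15)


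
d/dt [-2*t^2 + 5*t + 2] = 5 - 4*t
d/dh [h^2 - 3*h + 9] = 2*h - 3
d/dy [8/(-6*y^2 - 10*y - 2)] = 4*(6*y + 5)/(3*y^2 + 5*y + 1)^2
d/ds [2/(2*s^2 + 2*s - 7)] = 4*(-2*s - 1)/(2*s^2 + 2*s - 7)^2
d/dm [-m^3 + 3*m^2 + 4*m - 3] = -3*m^2 + 6*m + 4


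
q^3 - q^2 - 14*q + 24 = (q - 3)*(q - 2)*(q + 4)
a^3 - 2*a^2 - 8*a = a*(a - 4)*(a + 2)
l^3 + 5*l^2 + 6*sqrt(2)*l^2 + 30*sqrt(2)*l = l*(l + 5)*(l + 6*sqrt(2))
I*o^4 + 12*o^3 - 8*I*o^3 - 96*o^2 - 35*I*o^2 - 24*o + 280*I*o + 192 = (o - 8)*(o - 8*I)*(o - 3*I)*(I*o + 1)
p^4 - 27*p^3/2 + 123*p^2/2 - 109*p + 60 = (p - 6)*(p - 4)*(p - 5/2)*(p - 1)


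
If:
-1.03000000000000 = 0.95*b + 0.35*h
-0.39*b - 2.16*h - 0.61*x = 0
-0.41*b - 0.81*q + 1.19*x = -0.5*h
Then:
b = 0.111459149047246*x - 1.16147220046985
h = 0.209710258418168 - 0.302531975985382*x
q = 1.22597007518264*x + 0.717356458520645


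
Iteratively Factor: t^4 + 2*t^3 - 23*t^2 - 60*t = (t + 3)*(t^3 - t^2 - 20*t) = (t - 5)*(t + 3)*(t^2 + 4*t) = (t - 5)*(t + 3)*(t + 4)*(t)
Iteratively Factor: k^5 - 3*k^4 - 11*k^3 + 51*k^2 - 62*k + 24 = (k - 1)*(k^4 - 2*k^3 - 13*k^2 + 38*k - 24) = (k - 1)^2*(k^3 - k^2 - 14*k + 24) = (k - 3)*(k - 1)^2*(k^2 + 2*k - 8) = (k - 3)*(k - 1)^2*(k + 4)*(k - 2)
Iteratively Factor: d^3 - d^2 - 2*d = (d + 1)*(d^2 - 2*d) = d*(d + 1)*(d - 2)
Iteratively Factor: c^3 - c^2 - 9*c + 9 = (c + 3)*(c^2 - 4*c + 3) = (c - 3)*(c + 3)*(c - 1)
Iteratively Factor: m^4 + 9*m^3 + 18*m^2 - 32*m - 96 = (m + 4)*(m^3 + 5*m^2 - 2*m - 24) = (m - 2)*(m + 4)*(m^2 + 7*m + 12) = (m - 2)*(m + 4)^2*(m + 3)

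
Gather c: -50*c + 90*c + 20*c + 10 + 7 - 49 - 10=60*c - 42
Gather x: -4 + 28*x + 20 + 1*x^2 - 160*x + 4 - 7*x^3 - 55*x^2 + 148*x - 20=-7*x^3 - 54*x^2 + 16*x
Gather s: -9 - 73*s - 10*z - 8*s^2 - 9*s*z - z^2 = -8*s^2 + s*(-9*z - 73) - z^2 - 10*z - 9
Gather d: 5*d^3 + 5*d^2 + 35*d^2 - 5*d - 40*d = 5*d^3 + 40*d^2 - 45*d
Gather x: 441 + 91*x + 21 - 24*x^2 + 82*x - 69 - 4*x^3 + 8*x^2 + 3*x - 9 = -4*x^3 - 16*x^2 + 176*x + 384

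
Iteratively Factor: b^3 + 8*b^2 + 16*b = (b)*(b^2 + 8*b + 16) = b*(b + 4)*(b + 4)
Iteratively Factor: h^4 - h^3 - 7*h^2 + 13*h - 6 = (h - 2)*(h^3 + h^2 - 5*h + 3) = (h - 2)*(h - 1)*(h^2 + 2*h - 3) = (h - 2)*(h - 1)^2*(h + 3)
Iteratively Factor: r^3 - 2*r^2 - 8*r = (r + 2)*(r^2 - 4*r) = (r - 4)*(r + 2)*(r)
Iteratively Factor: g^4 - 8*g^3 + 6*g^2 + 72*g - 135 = (g - 5)*(g^3 - 3*g^2 - 9*g + 27) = (g - 5)*(g - 3)*(g^2 - 9) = (g - 5)*(g - 3)*(g + 3)*(g - 3)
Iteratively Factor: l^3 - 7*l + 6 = (l - 1)*(l^2 + l - 6) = (l - 1)*(l + 3)*(l - 2)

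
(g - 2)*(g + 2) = g^2 - 4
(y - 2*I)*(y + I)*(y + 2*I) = y^3 + I*y^2 + 4*y + 4*I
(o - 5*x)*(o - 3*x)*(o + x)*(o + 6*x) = o^4 - o^3*x - 35*o^2*x^2 + 57*o*x^3 + 90*x^4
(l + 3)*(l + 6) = l^2 + 9*l + 18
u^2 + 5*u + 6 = (u + 2)*(u + 3)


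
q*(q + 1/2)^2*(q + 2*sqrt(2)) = q^4 + q^3 + 2*sqrt(2)*q^3 + q^2/4 + 2*sqrt(2)*q^2 + sqrt(2)*q/2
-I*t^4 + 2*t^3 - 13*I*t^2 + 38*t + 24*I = (t - 4*I)*(t + 2*I)*(t + 3*I)*(-I*t + 1)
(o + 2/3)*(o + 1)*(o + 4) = o^3 + 17*o^2/3 + 22*o/3 + 8/3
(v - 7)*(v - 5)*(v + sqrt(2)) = v^3 - 12*v^2 + sqrt(2)*v^2 - 12*sqrt(2)*v + 35*v + 35*sqrt(2)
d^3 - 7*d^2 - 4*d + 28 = (d - 7)*(d - 2)*(d + 2)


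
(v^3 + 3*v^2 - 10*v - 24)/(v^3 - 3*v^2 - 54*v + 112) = (v^3 + 3*v^2 - 10*v - 24)/(v^3 - 3*v^2 - 54*v + 112)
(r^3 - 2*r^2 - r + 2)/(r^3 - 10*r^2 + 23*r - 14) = (r + 1)/(r - 7)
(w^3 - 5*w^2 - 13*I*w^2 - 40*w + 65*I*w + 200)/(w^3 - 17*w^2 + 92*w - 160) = (w^2 - 13*I*w - 40)/(w^2 - 12*w + 32)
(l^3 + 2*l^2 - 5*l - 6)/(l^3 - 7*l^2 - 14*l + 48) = (l + 1)/(l - 8)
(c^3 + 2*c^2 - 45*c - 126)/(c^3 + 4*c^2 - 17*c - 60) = (c^2 - c - 42)/(c^2 + c - 20)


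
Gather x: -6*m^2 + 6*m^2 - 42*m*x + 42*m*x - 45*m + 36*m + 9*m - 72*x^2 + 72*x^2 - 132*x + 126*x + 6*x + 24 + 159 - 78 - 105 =0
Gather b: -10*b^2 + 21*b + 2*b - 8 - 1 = -10*b^2 + 23*b - 9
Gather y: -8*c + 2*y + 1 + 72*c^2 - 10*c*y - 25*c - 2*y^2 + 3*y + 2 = 72*c^2 - 33*c - 2*y^2 + y*(5 - 10*c) + 3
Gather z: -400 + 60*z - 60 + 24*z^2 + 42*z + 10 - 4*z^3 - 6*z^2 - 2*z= -4*z^3 + 18*z^2 + 100*z - 450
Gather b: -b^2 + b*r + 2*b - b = -b^2 + b*(r + 1)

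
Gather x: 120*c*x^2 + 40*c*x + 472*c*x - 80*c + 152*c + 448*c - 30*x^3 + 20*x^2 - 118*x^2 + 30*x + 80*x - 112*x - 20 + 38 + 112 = 520*c - 30*x^3 + x^2*(120*c - 98) + x*(512*c - 2) + 130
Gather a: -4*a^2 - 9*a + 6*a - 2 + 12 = -4*a^2 - 3*a + 10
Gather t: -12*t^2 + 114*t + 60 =-12*t^2 + 114*t + 60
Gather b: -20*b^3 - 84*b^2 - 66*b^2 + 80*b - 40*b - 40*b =-20*b^3 - 150*b^2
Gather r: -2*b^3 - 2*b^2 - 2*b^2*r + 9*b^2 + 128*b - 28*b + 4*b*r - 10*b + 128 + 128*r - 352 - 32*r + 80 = -2*b^3 + 7*b^2 + 90*b + r*(-2*b^2 + 4*b + 96) - 144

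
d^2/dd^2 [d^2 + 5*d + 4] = 2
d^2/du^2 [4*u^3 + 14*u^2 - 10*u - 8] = 24*u + 28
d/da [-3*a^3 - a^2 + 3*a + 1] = -9*a^2 - 2*a + 3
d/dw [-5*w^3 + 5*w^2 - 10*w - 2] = -15*w^2 + 10*w - 10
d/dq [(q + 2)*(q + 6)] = 2*q + 8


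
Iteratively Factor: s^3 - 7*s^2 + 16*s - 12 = (s - 2)*(s^2 - 5*s + 6) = (s - 2)^2*(s - 3)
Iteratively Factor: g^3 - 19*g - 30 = (g - 5)*(g^2 + 5*g + 6) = (g - 5)*(g + 2)*(g + 3)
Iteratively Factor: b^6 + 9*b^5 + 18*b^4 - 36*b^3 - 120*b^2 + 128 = (b + 2)*(b^5 + 7*b^4 + 4*b^3 - 44*b^2 - 32*b + 64) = (b + 2)*(b + 4)*(b^4 + 3*b^3 - 8*b^2 - 12*b + 16) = (b - 2)*(b + 2)*(b + 4)*(b^3 + 5*b^2 + 2*b - 8) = (b - 2)*(b + 2)^2*(b + 4)*(b^2 + 3*b - 4) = (b - 2)*(b + 2)^2*(b + 4)^2*(b - 1)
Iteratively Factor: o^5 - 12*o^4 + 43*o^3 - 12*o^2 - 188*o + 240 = (o + 2)*(o^4 - 14*o^3 + 71*o^2 - 154*o + 120) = (o - 3)*(o + 2)*(o^3 - 11*o^2 + 38*o - 40) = (o - 3)*(o - 2)*(o + 2)*(o^2 - 9*o + 20) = (o - 5)*(o - 3)*(o - 2)*(o + 2)*(o - 4)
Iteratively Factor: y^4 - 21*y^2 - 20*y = (y + 1)*(y^3 - y^2 - 20*y) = (y - 5)*(y + 1)*(y^2 + 4*y) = y*(y - 5)*(y + 1)*(y + 4)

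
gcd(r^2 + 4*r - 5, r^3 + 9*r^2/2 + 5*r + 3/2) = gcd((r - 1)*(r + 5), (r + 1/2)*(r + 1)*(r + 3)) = 1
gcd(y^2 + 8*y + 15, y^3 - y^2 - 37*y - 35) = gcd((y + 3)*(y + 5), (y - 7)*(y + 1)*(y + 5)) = y + 5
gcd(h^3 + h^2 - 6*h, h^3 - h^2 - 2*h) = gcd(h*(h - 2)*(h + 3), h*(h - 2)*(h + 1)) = h^2 - 2*h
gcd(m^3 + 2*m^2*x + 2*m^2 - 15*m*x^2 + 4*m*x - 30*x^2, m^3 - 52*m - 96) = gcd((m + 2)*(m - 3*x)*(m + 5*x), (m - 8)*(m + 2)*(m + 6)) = m + 2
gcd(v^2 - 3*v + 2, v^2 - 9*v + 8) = v - 1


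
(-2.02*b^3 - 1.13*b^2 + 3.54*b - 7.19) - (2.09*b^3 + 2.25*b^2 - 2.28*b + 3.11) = -4.11*b^3 - 3.38*b^2 + 5.82*b - 10.3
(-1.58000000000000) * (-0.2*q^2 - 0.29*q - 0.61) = 0.316*q^2 + 0.4582*q + 0.9638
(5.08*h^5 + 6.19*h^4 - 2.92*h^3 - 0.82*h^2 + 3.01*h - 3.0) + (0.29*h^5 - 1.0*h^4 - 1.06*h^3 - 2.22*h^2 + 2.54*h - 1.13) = 5.37*h^5 + 5.19*h^4 - 3.98*h^3 - 3.04*h^2 + 5.55*h - 4.13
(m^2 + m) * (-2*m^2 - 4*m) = -2*m^4 - 6*m^3 - 4*m^2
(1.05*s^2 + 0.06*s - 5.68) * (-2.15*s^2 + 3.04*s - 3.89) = -2.2575*s^4 + 3.063*s^3 + 8.3099*s^2 - 17.5006*s + 22.0952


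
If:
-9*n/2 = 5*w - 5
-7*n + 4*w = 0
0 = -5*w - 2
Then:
No Solution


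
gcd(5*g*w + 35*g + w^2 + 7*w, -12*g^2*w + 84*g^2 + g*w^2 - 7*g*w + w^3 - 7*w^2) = 1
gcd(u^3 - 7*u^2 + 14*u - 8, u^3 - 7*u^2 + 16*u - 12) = u - 2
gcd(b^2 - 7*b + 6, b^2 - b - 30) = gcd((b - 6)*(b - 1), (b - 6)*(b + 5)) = b - 6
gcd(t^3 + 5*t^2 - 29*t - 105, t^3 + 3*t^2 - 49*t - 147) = t^2 + 10*t + 21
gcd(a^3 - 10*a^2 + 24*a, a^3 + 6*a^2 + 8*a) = a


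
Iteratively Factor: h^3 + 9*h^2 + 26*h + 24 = (h + 4)*(h^2 + 5*h + 6) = (h + 3)*(h + 4)*(h + 2)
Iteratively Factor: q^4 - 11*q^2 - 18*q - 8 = (q - 4)*(q^3 + 4*q^2 + 5*q + 2) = (q - 4)*(q + 1)*(q^2 + 3*q + 2) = (q - 4)*(q + 1)*(q + 2)*(q + 1)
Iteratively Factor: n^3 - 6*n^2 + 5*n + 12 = (n - 3)*(n^2 - 3*n - 4) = (n - 3)*(n + 1)*(n - 4)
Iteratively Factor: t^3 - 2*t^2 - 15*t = (t - 5)*(t^2 + 3*t) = (t - 5)*(t + 3)*(t)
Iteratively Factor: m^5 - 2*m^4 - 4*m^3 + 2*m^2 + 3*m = (m + 1)*(m^4 - 3*m^3 - m^2 + 3*m) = (m + 1)^2*(m^3 - 4*m^2 + 3*m) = (m - 1)*(m + 1)^2*(m^2 - 3*m) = (m - 3)*(m - 1)*(m + 1)^2*(m)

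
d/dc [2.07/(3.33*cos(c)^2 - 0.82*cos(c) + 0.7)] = (13.7862*cos(c) - 1.6974)*sin(c)/(3.33*cos(c)^2 - 0.82*cos(c) + 0.7)^2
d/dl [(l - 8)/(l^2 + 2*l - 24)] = (l^2 + 2*l - 2*(l - 8)*(l + 1) - 24)/(l^2 + 2*l - 24)^2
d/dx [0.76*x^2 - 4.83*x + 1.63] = 1.52*x - 4.83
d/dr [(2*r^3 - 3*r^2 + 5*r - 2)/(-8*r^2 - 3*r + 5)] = (-16*r^4 - 12*r^3 + 79*r^2 - 62*r + 19)/(64*r^4 + 48*r^3 - 71*r^2 - 30*r + 25)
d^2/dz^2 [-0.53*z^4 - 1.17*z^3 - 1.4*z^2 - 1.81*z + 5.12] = -6.36*z^2 - 7.02*z - 2.8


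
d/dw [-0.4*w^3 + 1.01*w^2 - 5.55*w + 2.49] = -1.2*w^2 + 2.02*w - 5.55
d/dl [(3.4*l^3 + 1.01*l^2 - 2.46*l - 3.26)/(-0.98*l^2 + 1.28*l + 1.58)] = (-3.332*l^4 + 8.704*l^3 + 14.998*l^2 - 3.198*l + 0.286)/(0.9604*l^4 - 2.5088*l^3 - 1.4584*l^2 + 4.0448*l + 2.4964)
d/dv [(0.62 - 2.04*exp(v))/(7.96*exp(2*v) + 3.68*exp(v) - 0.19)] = (16.2384*exp(2*v) - 9.8704*exp(v) - 1.894)*exp(v)/(63.3616*exp(4*v) + 58.5856*exp(3*v) + 10.5176*exp(2*v) - 1.3984*exp(v) + 0.0361)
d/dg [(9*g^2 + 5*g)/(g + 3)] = 3*(3*g^2 + 18*g + 5)/(g^2 + 6*g + 9)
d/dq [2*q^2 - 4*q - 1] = 4*q - 4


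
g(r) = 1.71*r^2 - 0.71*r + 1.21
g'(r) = 3.42*r - 0.71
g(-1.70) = 7.36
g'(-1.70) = -6.52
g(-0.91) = 3.27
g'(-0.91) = -3.82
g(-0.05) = 1.25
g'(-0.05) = -0.88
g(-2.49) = 13.58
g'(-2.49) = -9.23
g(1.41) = 3.61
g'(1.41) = 4.11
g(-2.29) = 11.80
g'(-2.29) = -8.54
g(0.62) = 1.43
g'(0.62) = 1.41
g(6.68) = 72.77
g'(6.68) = 22.14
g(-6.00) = 67.03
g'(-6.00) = -21.23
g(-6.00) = 67.03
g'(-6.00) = -21.23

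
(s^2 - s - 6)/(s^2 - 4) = (s - 3)/(s - 2)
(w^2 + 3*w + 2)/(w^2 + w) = (w + 2)/w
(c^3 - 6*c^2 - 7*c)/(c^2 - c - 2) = c*(c - 7)/(c - 2)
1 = 1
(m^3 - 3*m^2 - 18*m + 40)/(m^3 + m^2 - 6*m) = (m^2 - m - 20)/(m*(m + 3))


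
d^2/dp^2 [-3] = 0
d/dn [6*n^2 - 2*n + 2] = 12*n - 2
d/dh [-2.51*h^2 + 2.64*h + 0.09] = 2.64 - 5.02*h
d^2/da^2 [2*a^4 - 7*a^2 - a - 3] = 24*a^2 - 14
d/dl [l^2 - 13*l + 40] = 2*l - 13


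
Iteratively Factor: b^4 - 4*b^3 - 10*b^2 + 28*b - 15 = (b + 3)*(b^3 - 7*b^2 + 11*b - 5) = (b - 5)*(b + 3)*(b^2 - 2*b + 1) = (b - 5)*(b - 1)*(b + 3)*(b - 1)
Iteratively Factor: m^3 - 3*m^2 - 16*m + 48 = (m - 3)*(m^2 - 16) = (m - 4)*(m - 3)*(m + 4)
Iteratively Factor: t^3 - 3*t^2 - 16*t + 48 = (t - 4)*(t^2 + t - 12) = (t - 4)*(t + 4)*(t - 3)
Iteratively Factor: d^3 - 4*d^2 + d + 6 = (d - 2)*(d^2 - 2*d - 3) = (d - 2)*(d + 1)*(d - 3)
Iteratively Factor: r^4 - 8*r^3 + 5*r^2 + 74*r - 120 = (r - 2)*(r^3 - 6*r^2 - 7*r + 60) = (r - 4)*(r - 2)*(r^2 - 2*r - 15) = (r - 4)*(r - 2)*(r + 3)*(r - 5)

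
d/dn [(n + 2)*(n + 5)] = 2*n + 7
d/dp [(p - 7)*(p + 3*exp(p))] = p + (p - 7)*(3*exp(p) + 1) + 3*exp(p)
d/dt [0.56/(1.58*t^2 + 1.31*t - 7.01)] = (-1.7696*t - 0.7336)/(1.58*t^2 + 1.31*t - 7.01)^2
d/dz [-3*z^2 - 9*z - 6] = -6*z - 9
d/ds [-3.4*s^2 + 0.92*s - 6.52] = 0.92 - 6.8*s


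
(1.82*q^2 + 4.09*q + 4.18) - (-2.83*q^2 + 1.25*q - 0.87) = 4.65*q^2 + 2.84*q + 5.05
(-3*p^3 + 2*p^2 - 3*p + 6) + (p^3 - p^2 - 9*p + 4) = -2*p^3 + p^2 - 12*p + 10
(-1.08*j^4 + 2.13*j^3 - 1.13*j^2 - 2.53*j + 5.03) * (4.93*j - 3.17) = -5.3244*j^5 + 13.9245*j^4 - 12.323*j^3 - 8.8908*j^2 + 32.818*j - 15.9451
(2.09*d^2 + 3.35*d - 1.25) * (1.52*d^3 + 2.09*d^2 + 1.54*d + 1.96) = 3.1768*d^5 + 9.4601*d^4 + 8.3201*d^3 + 6.6429*d^2 + 4.641*d - 2.45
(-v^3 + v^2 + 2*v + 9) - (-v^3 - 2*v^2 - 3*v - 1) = 3*v^2 + 5*v + 10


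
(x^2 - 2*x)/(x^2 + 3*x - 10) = x/(x + 5)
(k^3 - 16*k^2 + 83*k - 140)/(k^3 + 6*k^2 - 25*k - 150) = (k^2 - 11*k + 28)/(k^2 + 11*k + 30)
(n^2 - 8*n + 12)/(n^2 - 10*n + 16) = (n - 6)/(n - 8)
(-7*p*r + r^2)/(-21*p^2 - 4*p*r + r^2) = r/(3*p + r)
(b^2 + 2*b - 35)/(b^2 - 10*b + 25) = (b + 7)/(b - 5)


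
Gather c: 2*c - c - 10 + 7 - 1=c - 4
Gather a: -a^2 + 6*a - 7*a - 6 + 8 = -a^2 - a + 2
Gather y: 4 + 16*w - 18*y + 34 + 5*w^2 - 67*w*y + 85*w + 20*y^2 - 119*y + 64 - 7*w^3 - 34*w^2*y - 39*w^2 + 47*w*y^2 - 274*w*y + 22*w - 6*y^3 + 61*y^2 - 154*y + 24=-7*w^3 - 34*w^2 + 123*w - 6*y^3 + y^2*(47*w + 81) + y*(-34*w^2 - 341*w - 291) + 126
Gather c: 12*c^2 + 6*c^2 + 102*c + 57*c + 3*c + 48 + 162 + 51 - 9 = 18*c^2 + 162*c + 252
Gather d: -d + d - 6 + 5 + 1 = 0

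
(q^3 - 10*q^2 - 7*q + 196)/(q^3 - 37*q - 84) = (q - 7)/(q + 3)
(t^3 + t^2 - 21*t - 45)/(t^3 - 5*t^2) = 1 + 6/t + 9/t^2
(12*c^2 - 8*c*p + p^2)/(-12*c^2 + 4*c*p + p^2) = (-6*c + p)/(6*c + p)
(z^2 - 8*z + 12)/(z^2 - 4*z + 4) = (z - 6)/(z - 2)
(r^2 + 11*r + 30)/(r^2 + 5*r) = (r + 6)/r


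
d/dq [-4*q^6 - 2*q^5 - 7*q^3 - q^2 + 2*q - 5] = -24*q^5 - 10*q^4 - 21*q^2 - 2*q + 2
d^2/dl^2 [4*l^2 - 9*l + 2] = 8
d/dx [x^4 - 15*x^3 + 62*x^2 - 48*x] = 4*x^3 - 45*x^2 + 124*x - 48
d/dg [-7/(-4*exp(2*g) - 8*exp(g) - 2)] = -14*(exp(g) + 1)*exp(g)/(2*exp(2*g) + 4*exp(g) + 1)^2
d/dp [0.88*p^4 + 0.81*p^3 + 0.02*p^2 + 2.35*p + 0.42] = 3.52*p^3 + 2.43*p^2 + 0.04*p + 2.35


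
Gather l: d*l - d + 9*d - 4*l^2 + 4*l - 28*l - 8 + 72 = 8*d - 4*l^2 + l*(d - 24) + 64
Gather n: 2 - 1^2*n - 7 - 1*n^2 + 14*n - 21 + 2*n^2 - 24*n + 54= n^2 - 11*n + 28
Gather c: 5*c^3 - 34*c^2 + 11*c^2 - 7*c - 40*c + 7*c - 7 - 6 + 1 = 5*c^3 - 23*c^2 - 40*c - 12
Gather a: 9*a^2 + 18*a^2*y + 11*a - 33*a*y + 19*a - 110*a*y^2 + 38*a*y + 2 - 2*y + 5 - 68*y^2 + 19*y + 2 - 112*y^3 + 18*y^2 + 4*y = a^2*(18*y + 9) + a*(-110*y^2 + 5*y + 30) - 112*y^3 - 50*y^2 + 21*y + 9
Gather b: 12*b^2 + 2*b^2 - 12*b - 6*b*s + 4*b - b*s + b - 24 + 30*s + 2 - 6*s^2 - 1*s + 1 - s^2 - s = 14*b^2 + b*(-7*s - 7) - 7*s^2 + 28*s - 21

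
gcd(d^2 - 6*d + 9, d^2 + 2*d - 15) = d - 3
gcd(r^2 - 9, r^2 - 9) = r^2 - 9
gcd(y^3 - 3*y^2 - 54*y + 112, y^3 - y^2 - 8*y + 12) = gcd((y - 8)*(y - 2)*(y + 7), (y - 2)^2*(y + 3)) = y - 2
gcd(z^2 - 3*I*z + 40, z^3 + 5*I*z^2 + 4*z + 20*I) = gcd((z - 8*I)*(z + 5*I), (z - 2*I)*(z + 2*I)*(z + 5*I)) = z + 5*I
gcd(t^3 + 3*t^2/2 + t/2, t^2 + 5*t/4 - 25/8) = 1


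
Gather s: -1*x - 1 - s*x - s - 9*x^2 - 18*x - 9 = s*(-x - 1) - 9*x^2 - 19*x - 10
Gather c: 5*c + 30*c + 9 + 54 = 35*c + 63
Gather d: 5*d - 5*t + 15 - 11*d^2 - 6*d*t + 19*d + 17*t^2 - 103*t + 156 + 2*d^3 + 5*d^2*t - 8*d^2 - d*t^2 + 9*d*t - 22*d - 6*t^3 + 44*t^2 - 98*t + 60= 2*d^3 + d^2*(5*t - 19) + d*(-t^2 + 3*t + 2) - 6*t^3 + 61*t^2 - 206*t + 231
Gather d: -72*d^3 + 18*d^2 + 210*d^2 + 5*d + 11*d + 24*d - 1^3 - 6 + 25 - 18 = -72*d^3 + 228*d^2 + 40*d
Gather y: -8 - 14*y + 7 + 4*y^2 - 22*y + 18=4*y^2 - 36*y + 17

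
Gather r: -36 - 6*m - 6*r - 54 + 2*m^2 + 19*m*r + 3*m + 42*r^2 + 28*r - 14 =2*m^2 - 3*m + 42*r^2 + r*(19*m + 22) - 104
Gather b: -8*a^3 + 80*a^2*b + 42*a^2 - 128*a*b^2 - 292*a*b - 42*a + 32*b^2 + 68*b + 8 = -8*a^3 + 42*a^2 - 42*a + b^2*(32 - 128*a) + b*(80*a^2 - 292*a + 68) + 8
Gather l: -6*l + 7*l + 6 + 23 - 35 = l - 6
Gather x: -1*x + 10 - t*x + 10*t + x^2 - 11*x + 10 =10*t + x^2 + x*(-t - 12) + 20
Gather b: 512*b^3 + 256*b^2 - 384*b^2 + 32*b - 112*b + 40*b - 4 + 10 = 512*b^3 - 128*b^2 - 40*b + 6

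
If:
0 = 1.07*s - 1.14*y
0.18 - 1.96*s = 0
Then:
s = 0.09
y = 0.09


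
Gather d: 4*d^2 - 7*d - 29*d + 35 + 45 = 4*d^2 - 36*d + 80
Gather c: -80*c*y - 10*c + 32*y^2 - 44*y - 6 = c*(-80*y - 10) + 32*y^2 - 44*y - 6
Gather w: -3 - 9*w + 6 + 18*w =9*w + 3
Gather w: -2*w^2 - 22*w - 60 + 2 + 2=-2*w^2 - 22*w - 56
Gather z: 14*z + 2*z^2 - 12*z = 2*z^2 + 2*z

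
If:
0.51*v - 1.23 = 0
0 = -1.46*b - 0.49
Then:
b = -0.34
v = 2.41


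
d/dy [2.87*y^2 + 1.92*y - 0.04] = 5.74*y + 1.92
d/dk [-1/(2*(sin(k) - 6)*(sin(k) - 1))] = (2*sin(k) - 7)*cos(k)/(2*(sin(k) - 6)^2*(sin(k) - 1)^2)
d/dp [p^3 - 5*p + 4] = 3*p^2 - 5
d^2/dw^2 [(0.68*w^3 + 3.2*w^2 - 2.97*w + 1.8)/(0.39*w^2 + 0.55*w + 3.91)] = (-3.938738*w^3 - 18.86136*w^2 + 91.865766*w + 106.21717)/(0.059319*w^6 + 0.250965*w^5 + 2.138058*w^4 + 5.198545*w^3 + 21.435402*w^2 + 25.225365*w + 59.776471)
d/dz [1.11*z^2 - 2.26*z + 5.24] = 2.22*z - 2.26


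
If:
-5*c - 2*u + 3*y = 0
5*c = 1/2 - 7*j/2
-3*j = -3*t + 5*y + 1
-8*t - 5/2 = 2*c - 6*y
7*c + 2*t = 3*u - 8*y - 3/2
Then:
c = 2111/12584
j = -609/6292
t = -10545/12584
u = -17447/12584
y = -8113/12584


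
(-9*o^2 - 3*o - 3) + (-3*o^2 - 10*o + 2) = -12*o^2 - 13*o - 1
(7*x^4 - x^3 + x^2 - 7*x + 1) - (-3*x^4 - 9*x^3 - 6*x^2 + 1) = 10*x^4 + 8*x^3 + 7*x^2 - 7*x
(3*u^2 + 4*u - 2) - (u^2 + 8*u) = 2*u^2 - 4*u - 2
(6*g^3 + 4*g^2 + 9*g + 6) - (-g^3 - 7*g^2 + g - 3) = 7*g^3 + 11*g^2 + 8*g + 9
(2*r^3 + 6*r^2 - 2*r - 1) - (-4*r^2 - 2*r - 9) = 2*r^3 + 10*r^2 + 8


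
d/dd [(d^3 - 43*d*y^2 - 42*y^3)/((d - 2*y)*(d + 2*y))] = (d^4 + 31*d^2*y^2 + 84*d*y^3 + 172*y^4)/(d^4 - 8*d^2*y^2 + 16*y^4)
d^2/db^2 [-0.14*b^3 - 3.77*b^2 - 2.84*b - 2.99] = -0.84*b - 7.54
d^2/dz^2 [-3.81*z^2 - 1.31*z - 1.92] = -7.62000000000000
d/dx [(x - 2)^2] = 2*x - 4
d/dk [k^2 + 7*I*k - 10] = 2*k + 7*I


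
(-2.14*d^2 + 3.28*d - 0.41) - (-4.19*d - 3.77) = -2.14*d^2 + 7.47*d + 3.36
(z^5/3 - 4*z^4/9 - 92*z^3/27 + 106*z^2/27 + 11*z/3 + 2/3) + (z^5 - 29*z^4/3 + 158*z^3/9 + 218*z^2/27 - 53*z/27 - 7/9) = 4*z^5/3 - 91*z^4/9 + 382*z^3/27 + 12*z^2 + 46*z/27 - 1/9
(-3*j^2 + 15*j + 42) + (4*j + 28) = -3*j^2 + 19*j + 70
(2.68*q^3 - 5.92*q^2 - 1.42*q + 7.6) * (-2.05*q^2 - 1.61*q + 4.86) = -5.494*q^5 + 7.8212*q^4 + 25.467*q^3 - 42.065*q^2 - 19.1372*q + 36.936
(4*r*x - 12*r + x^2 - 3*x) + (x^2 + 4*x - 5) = 4*r*x - 12*r + 2*x^2 + x - 5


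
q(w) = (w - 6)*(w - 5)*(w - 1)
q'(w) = (w - 6)*(w - 5) + (w - 6)*(w - 1) + (w - 5)*(w - 1)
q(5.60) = -1.10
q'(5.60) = 0.68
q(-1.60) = -130.42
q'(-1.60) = 87.08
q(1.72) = 10.11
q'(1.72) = 8.60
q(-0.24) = -40.55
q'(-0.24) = 46.93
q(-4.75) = -602.67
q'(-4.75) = 222.69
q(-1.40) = -113.66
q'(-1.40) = 80.48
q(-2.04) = -172.07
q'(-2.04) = 102.44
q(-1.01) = -84.68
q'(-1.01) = 68.30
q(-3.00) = -288.00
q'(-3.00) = 140.00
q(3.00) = 12.00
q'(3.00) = -4.00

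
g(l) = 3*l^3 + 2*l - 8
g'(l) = 9*l^2 + 2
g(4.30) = 239.12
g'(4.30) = 168.41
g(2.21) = 28.80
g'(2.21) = 45.96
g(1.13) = -1.41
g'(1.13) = 13.49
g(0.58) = -6.25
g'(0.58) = 5.03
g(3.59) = 137.98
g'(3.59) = 117.99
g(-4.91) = -372.93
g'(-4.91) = 218.97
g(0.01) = -7.98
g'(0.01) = 2.00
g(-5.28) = -460.15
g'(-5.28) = 252.91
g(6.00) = 652.00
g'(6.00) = 326.00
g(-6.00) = -668.00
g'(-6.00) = 326.00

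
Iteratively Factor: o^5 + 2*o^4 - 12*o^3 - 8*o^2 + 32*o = (o + 2)*(o^4 - 12*o^2 + 16*o) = (o - 2)*(o + 2)*(o^3 + 2*o^2 - 8*o) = (o - 2)*(o + 2)*(o + 4)*(o^2 - 2*o) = (o - 2)^2*(o + 2)*(o + 4)*(o)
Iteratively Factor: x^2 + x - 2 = (x + 2)*(x - 1)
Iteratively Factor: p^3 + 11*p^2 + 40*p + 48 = (p + 4)*(p^2 + 7*p + 12) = (p + 4)^2*(p + 3)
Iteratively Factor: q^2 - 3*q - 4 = (q + 1)*(q - 4)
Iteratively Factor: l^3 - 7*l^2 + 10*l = (l)*(l^2 - 7*l + 10) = l*(l - 2)*(l - 5)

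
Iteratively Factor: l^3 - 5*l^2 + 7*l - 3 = (l - 1)*(l^2 - 4*l + 3) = (l - 3)*(l - 1)*(l - 1)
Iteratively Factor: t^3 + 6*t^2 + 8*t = (t + 2)*(t^2 + 4*t) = t*(t + 2)*(t + 4)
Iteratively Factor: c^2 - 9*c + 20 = (c - 4)*(c - 5)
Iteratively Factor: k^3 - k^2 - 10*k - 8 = (k + 2)*(k^2 - 3*k - 4) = (k + 1)*(k + 2)*(k - 4)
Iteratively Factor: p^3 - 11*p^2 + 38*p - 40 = (p - 2)*(p^2 - 9*p + 20) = (p - 4)*(p - 2)*(p - 5)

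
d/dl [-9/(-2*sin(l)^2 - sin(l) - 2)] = -9*(4*sin(l) + 1)*cos(l)/(sin(l) - cos(2*l) + 3)^2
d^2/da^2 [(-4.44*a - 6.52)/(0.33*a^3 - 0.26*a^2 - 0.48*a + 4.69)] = (-2.901096*a^5 - 6.234624*a^4 + 6.943776*a^3 + 86.013552*a^2 + 23.179032*a - 38.896048)/(0.035937*a^9 - 0.084942*a^8 - 0.089892*a^7 + 1.761751*a^6 - 2.28366*a^5 - 3.685956*a^4 + 25.177419*a^3 - 13.91523*a^2 - 31.674384*a + 103.161709)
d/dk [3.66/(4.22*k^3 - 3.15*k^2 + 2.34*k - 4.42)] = (-46.3356*k^2 + 23.058*k - 8.5644)/(4.22*k^3 - 3.15*k^2 + 2.34*k - 4.42)^2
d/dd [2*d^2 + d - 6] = 4*d + 1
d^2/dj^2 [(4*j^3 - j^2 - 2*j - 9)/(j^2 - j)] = 2*(j^3 - 27*j^2 + 27*j - 9)/(j^3*(j^3 - 3*j^2 + 3*j - 1))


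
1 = 1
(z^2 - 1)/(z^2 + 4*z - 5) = (z + 1)/(z + 5)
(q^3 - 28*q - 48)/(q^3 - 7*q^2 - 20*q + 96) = (q^2 - 4*q - 12)/(q^2 - 11*q + 24)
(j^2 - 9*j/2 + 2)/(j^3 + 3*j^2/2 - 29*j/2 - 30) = (2*j - 1)/(2*j^2 + 11*j + 15)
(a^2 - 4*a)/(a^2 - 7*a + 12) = a/(a - 3)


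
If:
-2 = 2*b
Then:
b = -1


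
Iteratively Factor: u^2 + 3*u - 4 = (u + 4)*(u - 1)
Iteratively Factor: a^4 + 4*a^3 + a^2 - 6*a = (a)*(a^3 + 4*a^2 + a - 6) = a*(a + 2)*(a^2 + 2*a - 3) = a*(a - 1)*(a + 2)*(a + 3)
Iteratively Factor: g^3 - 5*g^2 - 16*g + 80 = (g + 4)*(g^2 - 9*g + 20) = (g - 4)*(g + 4)*(g - 5)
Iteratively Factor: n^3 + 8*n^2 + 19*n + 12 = (n + 1)*(n^2 + 7*n + 12) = (n + 1)*(n + 3)*(n + 4)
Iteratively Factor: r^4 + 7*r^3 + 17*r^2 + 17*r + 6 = (r + 1)*(r^3 + 6*r^2 + 11*r + 6) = (r + 1)^2*(r^2 + 5*r + 6) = (r + 1)^2*(r + 2)*(r + 3)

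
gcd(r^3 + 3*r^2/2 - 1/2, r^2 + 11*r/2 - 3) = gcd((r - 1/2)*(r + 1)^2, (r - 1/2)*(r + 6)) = r - 1/2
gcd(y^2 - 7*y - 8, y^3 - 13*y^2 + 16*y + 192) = y - 8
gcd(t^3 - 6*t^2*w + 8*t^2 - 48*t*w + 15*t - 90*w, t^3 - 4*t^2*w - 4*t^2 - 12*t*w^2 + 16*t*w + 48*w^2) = t - 6*w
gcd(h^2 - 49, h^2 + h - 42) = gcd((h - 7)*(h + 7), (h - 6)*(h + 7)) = h + 7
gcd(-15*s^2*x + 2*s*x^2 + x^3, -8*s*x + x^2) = x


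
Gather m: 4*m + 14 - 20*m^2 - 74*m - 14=-20*m^2 - 70*m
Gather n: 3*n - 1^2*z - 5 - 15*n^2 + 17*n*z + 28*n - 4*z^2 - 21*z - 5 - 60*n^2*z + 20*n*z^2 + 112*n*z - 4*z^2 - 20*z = n^2*(-60*z - 15) + n*(20*z^2 + 129*z + 31) - 8*z^2 - 42*z - 10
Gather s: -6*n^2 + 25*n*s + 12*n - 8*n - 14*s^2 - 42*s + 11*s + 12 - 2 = -6*n^2 + 4*n - 14*s^2 + s*(25*n - 31) + 10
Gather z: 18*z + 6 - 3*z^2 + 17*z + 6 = -3*z^2 + 35*z + 12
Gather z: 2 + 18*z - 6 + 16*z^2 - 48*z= 16*z^2 - 30*z - 4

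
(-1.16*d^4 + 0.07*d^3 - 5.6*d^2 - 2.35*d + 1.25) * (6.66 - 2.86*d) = 3.3176*d^5 - 7.9258*d^4 + 16.4822*d^3 - 30.575*d^2 - 19.226*d + 8.325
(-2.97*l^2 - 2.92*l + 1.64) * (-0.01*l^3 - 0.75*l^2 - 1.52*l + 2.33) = 0.0297*l^5 + 2.2567*l^4 + 6.688*l^3 - 3.7117*l^2 - 9.2964*l + 3.8212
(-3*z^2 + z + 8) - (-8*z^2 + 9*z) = 5*z^2 - 8*z + 8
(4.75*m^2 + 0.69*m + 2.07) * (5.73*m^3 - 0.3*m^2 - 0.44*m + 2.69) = 27.2175*m^5 + 2.5287*m^4 + 9.5641*m^3 + 11.8529*m^2 + 0.9453*m + 5.5683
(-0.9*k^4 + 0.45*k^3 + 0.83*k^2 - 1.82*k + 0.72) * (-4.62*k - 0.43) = 4.158*k^5 - 1.692*k^4 - 4.0281*k^3 + 8.0515*k^2 - 2.5438*k - 0.3096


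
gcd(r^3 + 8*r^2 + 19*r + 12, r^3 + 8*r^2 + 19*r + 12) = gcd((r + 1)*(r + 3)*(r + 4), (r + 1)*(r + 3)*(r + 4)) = r^3 + 8*r^2 + 19*r + 12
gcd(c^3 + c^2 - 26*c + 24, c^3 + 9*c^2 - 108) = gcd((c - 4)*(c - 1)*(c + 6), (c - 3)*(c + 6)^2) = c + 6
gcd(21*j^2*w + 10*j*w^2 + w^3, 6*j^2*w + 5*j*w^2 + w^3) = 3*j*w + w^2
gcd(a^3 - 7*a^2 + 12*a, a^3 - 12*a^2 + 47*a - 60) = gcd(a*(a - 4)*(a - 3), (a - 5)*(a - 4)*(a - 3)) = a^2 - 7*a + 12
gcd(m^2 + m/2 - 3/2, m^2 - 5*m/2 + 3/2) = m - 1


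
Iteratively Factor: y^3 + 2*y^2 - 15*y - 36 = (y - 4)*(y^2 + 6*y + 9) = (y - 4)*(y + 3)*(y + 3)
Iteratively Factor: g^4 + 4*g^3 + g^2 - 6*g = (g - 1)*(g^3 + 5*g^2 + 6*g) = (g - 1)*(g + 3)*(g^2 + 2*g) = g*(g - 1)*(g + 3)*(g + 2)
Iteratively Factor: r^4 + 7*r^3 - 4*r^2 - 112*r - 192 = (r + 4)*(r^3 + 3*r^2 - 16*r - 48) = (r + 4)^2*(r^2 - r - 12) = (r - 4)*(r + 4)^2*(r + 3)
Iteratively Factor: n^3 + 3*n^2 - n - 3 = (n - 1)*(n^2 + 4*n + 3) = (n - 1)*(n + 1)*(n + 3)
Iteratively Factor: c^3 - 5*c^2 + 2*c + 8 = (c + 1)*(c^2 - 6*c + 8) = (c - 4)*(c + 1)*(c - 2)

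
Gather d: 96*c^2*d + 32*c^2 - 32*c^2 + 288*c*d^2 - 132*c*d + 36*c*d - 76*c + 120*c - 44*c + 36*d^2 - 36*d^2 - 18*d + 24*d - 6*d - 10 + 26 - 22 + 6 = 288*c*d^2 + d*(96*c^2 - 96*c)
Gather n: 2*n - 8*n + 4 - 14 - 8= -6*n - 18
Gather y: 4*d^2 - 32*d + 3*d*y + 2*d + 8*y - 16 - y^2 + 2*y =4*d^2 - 30*d - y^2 + y*(3*d + 10) - 16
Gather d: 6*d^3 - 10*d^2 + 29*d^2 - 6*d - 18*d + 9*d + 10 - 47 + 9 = 6*d^3 + 19*d^2 - 15*d - 28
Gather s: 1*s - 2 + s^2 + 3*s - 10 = s^2 + 4*s - 12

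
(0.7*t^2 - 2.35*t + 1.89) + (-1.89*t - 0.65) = 0.7*t^2 - 4.24*t + 1.24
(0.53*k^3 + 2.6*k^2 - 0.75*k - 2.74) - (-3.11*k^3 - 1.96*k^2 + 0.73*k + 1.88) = 3.64*k^3 + 4.56*k^2 - 1.48*k - 4.62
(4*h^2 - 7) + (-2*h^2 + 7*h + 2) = 2*h^2 + 7*h - 5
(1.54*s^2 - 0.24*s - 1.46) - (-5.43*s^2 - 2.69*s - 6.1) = 6.97*s^2 + 2.45*s + 4.64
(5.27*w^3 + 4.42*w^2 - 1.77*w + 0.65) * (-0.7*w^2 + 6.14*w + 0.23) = -3.689*w^5 + 29.2638*w^4 + 29.5899*w^3 - 10.3062*w^2 + 3.5839*w + 0.1495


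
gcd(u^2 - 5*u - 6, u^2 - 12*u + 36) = u - 6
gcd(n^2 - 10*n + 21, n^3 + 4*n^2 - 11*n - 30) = n - 3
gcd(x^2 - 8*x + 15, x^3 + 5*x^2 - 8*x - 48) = x - 3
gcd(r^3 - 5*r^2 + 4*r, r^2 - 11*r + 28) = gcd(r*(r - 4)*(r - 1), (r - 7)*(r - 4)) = r - 4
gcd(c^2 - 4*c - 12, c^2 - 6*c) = c - 6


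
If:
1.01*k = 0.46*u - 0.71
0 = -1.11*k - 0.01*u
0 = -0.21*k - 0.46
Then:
No Solution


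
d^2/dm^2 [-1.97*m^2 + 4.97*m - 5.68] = -3.94000000000000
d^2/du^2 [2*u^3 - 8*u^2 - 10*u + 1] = 12*u - 16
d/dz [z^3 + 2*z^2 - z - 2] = 3*z^2 + 4*z - 1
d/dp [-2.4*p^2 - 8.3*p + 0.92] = -4.8*p - 8.3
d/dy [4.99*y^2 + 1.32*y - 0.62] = 9.98*y + 1.32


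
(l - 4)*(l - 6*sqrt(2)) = l^2 - 6*sqrt(2)*l - 4*l + 24*sqrt(2)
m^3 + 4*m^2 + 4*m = m*(m + 2)^2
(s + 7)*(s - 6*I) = s^2 + 7*s - 6*I*s - 42*I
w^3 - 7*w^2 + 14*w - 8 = (w - 4)*(w - 2)*(w - 1)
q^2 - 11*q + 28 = (q - 7)*(q - 4)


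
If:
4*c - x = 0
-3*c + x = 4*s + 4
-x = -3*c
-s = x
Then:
No Solution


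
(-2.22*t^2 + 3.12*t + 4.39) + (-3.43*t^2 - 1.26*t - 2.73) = -5.65*t^2 + 1.86*t + 1.66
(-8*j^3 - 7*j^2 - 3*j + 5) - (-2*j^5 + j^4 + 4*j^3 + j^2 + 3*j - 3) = 2*j^5 - j^4 - 12*j^3 - 8*j^2 - 6*j + 8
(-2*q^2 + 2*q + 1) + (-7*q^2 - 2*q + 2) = 3 - 9*q^2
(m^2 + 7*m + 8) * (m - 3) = m^3 + 4*m^2 - 13*m - 24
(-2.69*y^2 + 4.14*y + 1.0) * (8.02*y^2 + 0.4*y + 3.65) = -21.5738*y^4 + 32.1268*y^3 - 0.1425*y^2 + 15.511*y + 3.65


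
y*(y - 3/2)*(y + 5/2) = y^3 + y^2 - 15*y/4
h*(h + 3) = h^2 + 3*h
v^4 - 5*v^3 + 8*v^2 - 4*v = v*(v - 2)^2*(v - 1)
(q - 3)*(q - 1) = q^2 - 4*q + 3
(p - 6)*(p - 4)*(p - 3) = p^3 - 13*p^2 + 54*p - 72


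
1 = 1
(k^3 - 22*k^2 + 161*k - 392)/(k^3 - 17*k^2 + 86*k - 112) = (k - 7)/(k - 2)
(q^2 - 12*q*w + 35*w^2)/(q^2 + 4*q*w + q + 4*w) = (q^2 - 12*q*w + 35*w^2)/(q^2 + 4*q*w + q + 4*w)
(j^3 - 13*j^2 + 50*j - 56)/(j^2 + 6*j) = (j^3 - 13*j^2 + 50*j - 56)/(j*(j + 6))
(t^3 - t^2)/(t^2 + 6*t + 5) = t^2*(t - 1)/(t^2 + 6*t + 5)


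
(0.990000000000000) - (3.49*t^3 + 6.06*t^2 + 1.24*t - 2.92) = -3.49*t^3 - 6.06*t^2 - 1.24*t + 3.91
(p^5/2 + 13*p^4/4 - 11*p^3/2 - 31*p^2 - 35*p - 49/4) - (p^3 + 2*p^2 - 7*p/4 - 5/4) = p^5/2 + 13*p^4/4 - 13*p^3/2 - 33*p^2 - 133*p/4 - 11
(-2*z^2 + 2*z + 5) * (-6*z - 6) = 12*z^3 - 42*z - 30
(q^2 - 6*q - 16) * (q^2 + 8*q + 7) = q^4 + 2*q^3 - 57*q^2 - 170*q - 112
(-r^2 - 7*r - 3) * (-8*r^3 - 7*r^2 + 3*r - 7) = 8*r^5 + 63*r^4 + 70*r^3 + 7*r^2 + 40*r + 21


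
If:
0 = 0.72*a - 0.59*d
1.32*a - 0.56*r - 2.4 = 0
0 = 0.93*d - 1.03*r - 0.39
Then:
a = 3.11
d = 3.80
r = 3.05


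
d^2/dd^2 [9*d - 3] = 0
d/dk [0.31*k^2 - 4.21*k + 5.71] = 0.62*k - 4.21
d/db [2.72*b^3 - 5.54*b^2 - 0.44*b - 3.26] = 8.16*b^2 - 11.08*b - 0.44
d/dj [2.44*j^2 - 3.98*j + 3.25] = 4.88*j - 3.98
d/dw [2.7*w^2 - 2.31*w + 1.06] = 5.4*w - 2.31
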